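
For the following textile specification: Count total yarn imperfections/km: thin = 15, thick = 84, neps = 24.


Formula: Total = thin places + thick places + neps
Total = 15 + 84 + 24
Total = 123 imperfections/km

123 imperfections/km


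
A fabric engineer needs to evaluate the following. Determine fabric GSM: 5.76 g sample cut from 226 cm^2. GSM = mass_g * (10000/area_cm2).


Formula: GSM = mass_g / area_m2
Step 1: Convert area: 226 cm^2 = 226 / 10000 = 0.0226 m^2
Step 2: GSM = 5.76 g / 0.0226 m^2 = 254.9 g/m^2

254.9 g/m^2


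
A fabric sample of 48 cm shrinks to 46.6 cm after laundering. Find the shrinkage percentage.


Formula: Shrinkage% = ((L_before - L_after) / L_before) * 100
Step 1: Shrinkage = 48 - 46.6 = 1.4 cm
Step 2: Shrinkage% = (1.4 / 48) * 100
Step 3: Shrinkage% = 0.029167 * 100 = 2.9167% ≈ 2.9%

2.9%


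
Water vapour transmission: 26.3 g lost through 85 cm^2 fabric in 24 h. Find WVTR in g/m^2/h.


Formula: WVTR = mass_loss / (area * time)
Step 1: Convert area: 85 cm^2 = 0.0085 m^2
Step 2: WVTR = 26.3 g / (0.0085 m^2 * 24 h)
Step 3: WVTR = 26.3 / 0.204 = 128.9 g/m^2/h

128.9 g/m^2/h


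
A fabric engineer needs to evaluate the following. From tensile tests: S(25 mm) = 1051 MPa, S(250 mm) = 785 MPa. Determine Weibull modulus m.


Formula: m = ln(L1/L2) / ln(S2/S1)
Step 1: ln(L1/L2) = ln(25/250) = -2.30259
Step 2: S2/S1 = 785/1051 = 0.74691
Step 3: ln(S2/S1) = ln(0.74691) = -0.29181
Step 4: m = -2.30259 / -0.29181 = 7.89

7.89 (Weibull m)


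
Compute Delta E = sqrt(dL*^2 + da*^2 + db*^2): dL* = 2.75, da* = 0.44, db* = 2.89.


Formula: Delta E = sqrt(dL*^2 + da*^2 + db*^2)
Step 1: dL*^2 = 2.75^2 = 7.5625
Step 2: da*^2 = 0.44^2 = 0.1936
Step 3: db*^2 = 2.89^2 = 8.3521
Step 4: Sum = 7.5625 + 0.1936 + 8.3521 = 16.1082
Step 5: Delta E = sqrt(16.1082) = 4.01

4.01 Delta E


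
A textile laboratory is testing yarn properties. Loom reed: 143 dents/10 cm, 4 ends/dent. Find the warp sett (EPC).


Formula: EPC = (dents per 10 cm * ends per dent) / 10
Step 1: Total ends per 10 cm = 143 * 4 = 572
Step 2: EPC = 572 / 10 = 57.2 ends/cm

57.2 ends/cm


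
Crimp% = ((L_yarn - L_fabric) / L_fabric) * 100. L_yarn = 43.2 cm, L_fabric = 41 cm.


Formula: Crimp% = ((L_yarn - L_fabric) / L_fabric) * 100
Step 1: Extension = 43.2 - 41 = 2.2 cm
Step 2: Crimp% = (2.2 / 41) * 100
Step 3: Crimp% = 0.053659 * 100 = 5.3659% ≈ 5.4%

5.4%


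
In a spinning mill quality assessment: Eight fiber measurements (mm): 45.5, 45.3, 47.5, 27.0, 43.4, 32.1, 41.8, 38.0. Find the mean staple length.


Formula: Mean = sum of lengths / count
Sum = 45.5 + 45.3 + 47.5 + 27.0 + 43.4 + 32.1 + 41.8 + 38.0
Sum = 320.6 mm
Mean = 320.6 / 8 = 40.08 mm

40.08 mm


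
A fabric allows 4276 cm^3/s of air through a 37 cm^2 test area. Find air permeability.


Formula: Air Permeability = Airflow / Test Area
AP = 4276 cm^3/s / 37 cm^2
AP = 115.6 cm^3/s/cm^2

115.6 cm^3/s/cm^2


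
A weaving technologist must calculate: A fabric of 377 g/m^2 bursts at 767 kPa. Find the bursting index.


Formula: Bursting Index = Bursting Strength / Fabric GSM
BI = 767 kPa / 377 g/m^2
BI = 2.034 kPa/(g/m^2)

2.034 kPa/(g/m^2)


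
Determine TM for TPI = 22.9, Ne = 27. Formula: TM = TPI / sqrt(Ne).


Formula: TM = TPI / sqrt(Ne)
Step 1: sqrt(Ne) = sqrt(27) = 5.1962
Step 2: TM = 22.9 / 5.1962 = 4.41

4.41 TM


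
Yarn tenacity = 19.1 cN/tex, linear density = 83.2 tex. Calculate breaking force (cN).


Formula: Breaking force = Tenacity * Linear density
F = 19.1 cN/tex * 83.2 tex
F = 1589.12 cN

1589.12 cN


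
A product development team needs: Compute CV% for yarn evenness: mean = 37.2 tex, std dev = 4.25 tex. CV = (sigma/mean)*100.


Formula: CV% = (standard deviation / mean) * 100
Step 1: Ratio = 4.25 / 37.2 = 0.114247
Step 2: CV% = 0.114247 * 100 = 11.4247% ≈ 11.4%

11.4%


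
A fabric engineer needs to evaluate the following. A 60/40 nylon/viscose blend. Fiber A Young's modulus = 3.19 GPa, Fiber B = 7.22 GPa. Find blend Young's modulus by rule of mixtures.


Formula: Blend property = (fraction_A * property_A) + (fraction_B * property_B)
Step 1: Contribution A = 60/100 * 3.19 GPa = 1.914 GPa
Step 2: Contribution B = 40/100 * 7.22 GPa = 2.888 GPa
Step 3: Blend Young's modulus = 1.914 + 2.888 = 4.802 GPa

4.802 GPa


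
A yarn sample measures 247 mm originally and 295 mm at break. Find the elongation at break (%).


Formula: Elongation (%) = ((L_break - L0) / L0) * 100
Step 1: Extension = 295 - 247 = 48 mm
Step 2: Elongation = (48 / 247) * 100
Step 3: Elongation = 0.194332 * 100 = 19.4332% ≈ 19.4%

19.4%


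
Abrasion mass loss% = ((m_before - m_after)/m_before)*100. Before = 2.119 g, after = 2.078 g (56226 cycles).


Formula: Mass loss% = ((m_before - m_after) / m_before) * 100
Step 1: Mass loss = 2.119 - 2.078 = 0.041 g
Step 2: Ratio = 0.041 / 2.119 = 0.0193487
Step 3: Mass loss% = 0.0193487 * 100 = 1.93487% ≈ 1.93%

1.93%


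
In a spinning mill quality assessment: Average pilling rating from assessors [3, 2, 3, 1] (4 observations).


Formula: Mean = sum / count
Sum = 3 + 2 + 3 + 1 = 9
Mean = 9 / 4 = 2.3

2.3


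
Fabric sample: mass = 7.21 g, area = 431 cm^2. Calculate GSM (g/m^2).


Formula: GSM = mass_g / area_m2
Step 1: Convert area: 431 cm^2 = 431 / 10000 = 0.0431 m^2
Step 2: GSM = 7.21 g / 0.0431 m^2 = 167.3 g/m^2

167.3 g/m^2


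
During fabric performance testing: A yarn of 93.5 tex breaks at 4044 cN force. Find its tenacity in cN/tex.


Formula: Tenacity = Breaking force / Linear density
Tenacity = 4044 cN / 93.5 tex
Tenacity = 43.25 cN/tex

43.25 cN/tex


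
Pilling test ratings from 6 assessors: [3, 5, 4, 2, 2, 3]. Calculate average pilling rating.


Formula: Mean = sum / count
Sum = 3 + 5 + 4 + 2 + 2 + 3 = 19
Mean = 19 / 6 = 3.2

3.2


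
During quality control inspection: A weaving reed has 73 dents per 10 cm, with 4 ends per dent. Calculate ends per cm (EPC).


Formula: EPC = (dents per 10 cm * ends per dent) / 10
Step 1: Total ends per 10 cm = 73 * 4 = 292
Step 2: EPC = 292 / 10 = 29.2 ends/cm

29.2 ends/cm


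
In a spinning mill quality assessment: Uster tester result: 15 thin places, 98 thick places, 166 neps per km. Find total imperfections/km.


Formula: Total = thin places + thick places + neps
Total = 15 + 98 + 166
Total = 279 imperfections/km

279 imperfections/km


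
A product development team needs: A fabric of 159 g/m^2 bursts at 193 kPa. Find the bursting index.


Formula: Bursting Index = Bursting Strength / Fabric GSM
BI = 193 kPa / 159 g/m^2
BI = 1.214 kPa/(g/m^2)

1.214 kPa/(g/m^2)


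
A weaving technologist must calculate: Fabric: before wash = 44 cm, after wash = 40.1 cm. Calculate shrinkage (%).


Formula: Shrinkage% = ((L_before - L_after) / L_before) * 100
Step 1: Shrinkage = 44 - 40.1 = 3.9 cm
Step 2: Shrinkage% = (3.9 / 44) * 100
Step 3: Shrinkage% = 0.088636 * 100 = 8.8636% ≈ 8.9%

8.9%


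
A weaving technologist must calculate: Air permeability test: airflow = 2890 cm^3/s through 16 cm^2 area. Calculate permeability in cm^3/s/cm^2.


Formula: Air Permeability = Airflow / Test Area
AP = 2890 cm^3/s / 16 cm^2
AP = 180.6 cm^3/s/cm^2

180.6 cm^3/s/cm^2


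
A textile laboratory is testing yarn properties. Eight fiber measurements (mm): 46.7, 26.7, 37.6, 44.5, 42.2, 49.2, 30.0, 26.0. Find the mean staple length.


Formula: Mean = sum of lengths / count
Sum = 46.7 + 26.7 + 37.6 + 44.5 + 42.2 + 49.2 + 30.0 + 26.0
Sum = 302.9 mm
Mean = 302.9 / 8 = 37.86 mm

37.86 mm


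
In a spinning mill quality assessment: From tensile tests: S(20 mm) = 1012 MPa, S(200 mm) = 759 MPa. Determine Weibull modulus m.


Formula: m = ln(L1/L2) / ln(S2/S1)
Step 1: ln(L1/L2) = ln(20/200) = -2.30259
Step 2: S2/S1 = 759/1012 = 0.75
Step 3: ln(S2/S1) = ln(0.75) = -0.28768
Step 4: m = -2.30259 / -0.28768 = 8.00

8.00 (Weibull m)


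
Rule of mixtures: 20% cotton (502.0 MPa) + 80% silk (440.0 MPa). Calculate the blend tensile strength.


Formula: Blend property = (fraction_A * property_A) + (fraction_B * property_B)
Step 1: Contribution A = 20/100 * 502.0 MPa = 100.4 MPa
Step 2: Contribution B = 80/100 * 440.0 MPa = 352.0 MPa
Step 3: Blend tensile strength = 100.4 + 352.0 = 452.4 MPa

452.4 MPa


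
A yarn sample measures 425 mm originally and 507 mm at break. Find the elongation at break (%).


Formula: Elongation (%) = ((L_break - L0) / L0) * 100
Step 1: Extension = 507 - 425 = 82 mm
Step 2: Elongation = (82 / 425) * 100
Step 3: Elongation = 0.192941 * 100 = 19.2941% ≈ 19.3%

19.3%


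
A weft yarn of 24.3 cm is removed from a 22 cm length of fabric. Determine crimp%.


Formula: Crimp% = ((L_yarn - L_fabric) / L_fabric) * 100
Step 1: Extension = 24.3 - 22 = 2.3 cm
Step 2: Crimp% = (2.3 / 22) * 100
Step 3: Crimp% = 0.104545 * 100 = 10.4545% ≈ 10.5%

10.5%


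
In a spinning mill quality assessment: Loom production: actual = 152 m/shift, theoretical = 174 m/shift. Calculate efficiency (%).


Formula: Efficiency% = (Actual output / Theoretical output) * 100
Efficiency% = (152 / 174) * 100
Efficiency% = 0.873563 * 100 = 87.3563% ≈ 87.4%

87.4%


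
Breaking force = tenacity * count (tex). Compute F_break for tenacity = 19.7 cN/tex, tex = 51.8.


Formula: Breaking force = Tenacity * Linear density
F = 19.7 cN/tex * 51.8 tex
F = 1020.46 cN

1020.46 cN


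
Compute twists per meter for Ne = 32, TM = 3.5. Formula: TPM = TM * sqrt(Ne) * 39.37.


Formula: TPM = TM * sqrt(Ne) * 39.37
Step 1: sqrt(Ne) = sqrt(32) = 5.6569
Step 2: TM * sqrt(Ne) = 3.5 * 5.6569 = 19.7992
Step 3: TPM = 19.7992 * 39.37 = 779 twists/m

779 twists/m


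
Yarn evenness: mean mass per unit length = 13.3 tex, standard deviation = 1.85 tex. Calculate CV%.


Formula: CV% = (standard deviation / mean) * 100
Step 1: Ratio = 1.85 / 13.3 = 0.139098
Step 2: CV% = 0.139098 * 100 = 13.9098% ≈ 13.9%

13.9%


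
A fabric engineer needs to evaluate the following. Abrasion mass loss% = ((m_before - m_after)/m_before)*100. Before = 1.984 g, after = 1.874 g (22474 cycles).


Formula: Mass loss% = ((m_before - m_after) / m_before) * 100
Step 1: Mass loss = 1.984 - 1.874 = 0.11 g
Step 2: Ratio = 0.11 / 1.984 = 0.0554435
Step 3: Mass loss% = 0.0554435 * 100 = 5.54435% ≈ 5.54%

5.54%


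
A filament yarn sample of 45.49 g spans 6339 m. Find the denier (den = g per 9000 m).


Formula: den = (mass_g / length_m) * 9000
Substituting: den = (45.49 / 6339) * 9000
Intermediate: 45.49 / 6339 = 0.00717621 g/m
den = 0.00717621 * 9000 = 64.6 denier

64.6 denier


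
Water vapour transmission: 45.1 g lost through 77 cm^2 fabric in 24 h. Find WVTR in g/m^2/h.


Formula: WVTR = mass_loss / (area * time)
Step 1: Convert area: 77 cm^2 = 0.0077 m^2
Step 2: WVTR = 45.1 g / (0.0077 m^2 * 24 h)
Step 3: WVTR = 45.1 / 0.1848 = 244.0 g/m^2/h

244.0 g/m^2/h


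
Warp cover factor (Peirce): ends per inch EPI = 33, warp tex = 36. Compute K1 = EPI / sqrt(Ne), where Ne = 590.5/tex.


Formula: K1 = EPI / sqrt(Ne), with Ne = 590.5 / tex_warp
Step 1: Ne = 590.5 / 36 = 16.403
Step 2: sqrt(Ne) = sqrt(16.403) = 4.0501
Step 3: K1 = 33 / 4.0501 = 8.1

8.1


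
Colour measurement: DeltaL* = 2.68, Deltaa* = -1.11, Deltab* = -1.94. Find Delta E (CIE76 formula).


Formula: Delta E = sqrt(dL*^2 + da*^2 + db*^2)
Step 1: dL*^2 = 2.68^2 = 7.1824
Step 2: da*^2 = (-1.11)^2 = 1.2321
Step 3: db*^2 = (-1.94)^2 = 3.7636
Step 4: Sum = 7.1824 + 1.2321 + 3.7636 = 12.1781
Step 5: Delta E = sqrt(12.1781) = 3.49

3.49 Delta E


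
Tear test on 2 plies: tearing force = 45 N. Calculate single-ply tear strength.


Formula: Per-ply strength = Total force / Number of plies
Per-ply = 45 N / 2
Per-ply = 22.5 N

22.5 N


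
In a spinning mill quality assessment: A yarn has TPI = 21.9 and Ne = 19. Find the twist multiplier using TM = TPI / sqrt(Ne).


Formula: TM = TPI / sqrt(Ne)
Step 1: sqrt(Ne) = sqrt(19) = 4.3589
Step 2: TM = 21.9 / 4.3589 = 5.02

5.02 TM


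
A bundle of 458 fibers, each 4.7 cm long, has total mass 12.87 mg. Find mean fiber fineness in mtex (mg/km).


Formula: fineness (mtex) = mass (mg) / total length (km) = (mass_mg / total_length_m) * 1000
Step 1: Convert fiber length: 4.7 cm = 0.047 m
Step 2: Total fiber length = 458 * 0.047 = 21.526 m
Step 3: Linear density = 12.87 mg / 21.526 m = 0.5979 mg/m
Step 4: fineness = 0.5979 * 1000 = 597.9 mtex

597.9 mtex


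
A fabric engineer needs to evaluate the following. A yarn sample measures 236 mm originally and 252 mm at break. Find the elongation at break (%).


Formula: Elongation (%) = ((L_break - L0) / L0) * 100
Step 1: Extension = 252 - 236 = 16 mm
Step 2: Elongation = (16 / 236) * 100
Step 3: Elongation = 0.067797 * 100 = 6.7797% ≈ 6.8%

6.8%


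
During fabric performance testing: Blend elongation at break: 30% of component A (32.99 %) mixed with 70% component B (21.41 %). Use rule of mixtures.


Formula: Blend property = (fraction_A * property_A) + (fraction_B * property_B)
Step 1: Contribution A = 30/100 * 32.99 % = 9.897 %
Step 2: Contribution B = 70/100 * 21.41 % = 14.987 %
Step 3: Blend elongation at break = 9.897 + 14.987 = 24.884 %

24.884 %


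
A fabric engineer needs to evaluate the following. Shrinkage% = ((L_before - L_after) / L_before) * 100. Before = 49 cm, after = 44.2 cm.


Formula: Shrinkage% = ((L_before - L_after) / L_before) * 100
Step 1: Shrinkage = 49 - 44.2 = 4.8 cm
Step 2: Shrinkage% = (4.8 / 49) * 100
Step 3: Shrinkage% = 0.097959 * 100 = 9.7959% ≈ 9.8%

9.8%


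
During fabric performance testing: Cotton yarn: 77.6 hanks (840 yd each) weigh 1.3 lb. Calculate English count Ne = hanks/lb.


Formula: Ne = hanks / mass_lb
Substituting: Ne = 77.6 / 1.3
Ne = 59.7

59.7 Ne


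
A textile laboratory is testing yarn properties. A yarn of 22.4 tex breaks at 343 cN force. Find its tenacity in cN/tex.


Formula: Tenacity = Breaking force / Linear density
Tenacity = 343 cN / 22.4 tex
Tenacity = 15.31 cN/tex

15.31 cN/tex


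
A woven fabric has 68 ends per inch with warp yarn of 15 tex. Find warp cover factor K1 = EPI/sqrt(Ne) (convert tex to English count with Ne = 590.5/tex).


Formula: K1 = EPI / sqrt(Ne), with Ne = 590.5 / tex_warp
Step 1: Ne = 590.5 / 15 = 39.367
Step 2: sqrt(Ne) = sqrt(39.367) = 6.2743
Step 3: K1 = 68 / 6.2743 = 10.8

10.8


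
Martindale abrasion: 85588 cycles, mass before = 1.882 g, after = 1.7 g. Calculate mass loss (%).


Formula: Mass loss% = ((m_before - m_after) / m_before) * 100
Step 1: Mass loss = 1.882 - 1.7 = 0.182 g
Step 2: Ratio = 0.182 / 1.882 = 0.0967056
Step 3: Mass loss% = 0.0967056 * 100 = 9.67056% ≈ 9.67%

9.67%


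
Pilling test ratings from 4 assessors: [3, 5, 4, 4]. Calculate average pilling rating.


Formula: Mean = sum / count
Sum = 3 + 5 + 4 + 4 = 16
Mean = 16 / 4 = 4.0

4.0


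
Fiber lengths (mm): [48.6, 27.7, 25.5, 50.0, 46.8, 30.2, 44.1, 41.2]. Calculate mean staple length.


Formula: Mean = sum of lengths / count
Sum = 48.6 + 27.7 + 25.5 + 50.0 + 46.8 + 30.2 + 44.1 + 41.2
Sum = 314.1 mm
Mean = 314.1 / 8 = 39.26 mm

39.26 mm


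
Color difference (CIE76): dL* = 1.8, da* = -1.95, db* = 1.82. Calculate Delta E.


Formula: Delta E = sqrt(dL*^2 + da*^2 + db*^2)
Step 1: dL*^2 = 1.8^2 = 3.24
Step 2: da*^2 = (-1.95)^2 = 3.8025
Step 3: db*^2 = 1.82^2 = 3.3124
Step 4: Sum = 3.24 + 3.8025 + 3.3124 = 10.3549
Step 5: Delta E = sqrt(10.3549) = 3.22

3.22 Delta E


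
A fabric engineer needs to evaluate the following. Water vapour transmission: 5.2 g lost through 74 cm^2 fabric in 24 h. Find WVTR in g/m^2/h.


Formula: WVTR = mass_loss / (area * time)
Step 1: Convert area: 74 cm^2 = 0.0074 m^2
Step 2: WVTR = 5.2 g / (0.0074 m^2 * 24 h)
Step 3: WVTR = 5.2 / 0.1776 = 29.3 g/m^2/h

29.3 g/m^2/h


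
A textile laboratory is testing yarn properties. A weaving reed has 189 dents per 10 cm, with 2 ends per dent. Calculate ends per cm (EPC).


Formula: EPC = (dents per 10 cm * ends per dent) / 10
Step 1: Total ends per 10 cm = 189 * 2 = 378
Step 2: EPC = 378 / 10 = 37.8 ends/cm

37.8 ends/cm


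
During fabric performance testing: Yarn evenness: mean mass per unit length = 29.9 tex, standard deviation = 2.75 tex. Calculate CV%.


Formula: CV% = (standard deviation / mean) * 100
Step 1: Ratio = 2.75 / 29.9 = 0.091973
Step 2: CV% = 0.091973 * 100 = 9.1973% ≈ 9.2%

9.2%


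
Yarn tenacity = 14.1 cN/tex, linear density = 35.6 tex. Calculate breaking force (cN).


Formula: Breaking force = Tenacity * Linear density
F = 14.1 cN/tex * 35.6 tex
F = 501.96 cN

501.96 cN


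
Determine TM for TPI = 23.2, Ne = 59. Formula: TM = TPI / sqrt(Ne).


Formula: TM = TPI / sqrt(Ne)
Step 1: sqrt(Ne) = sqrt(59) = 7.6811
Step 2: TM = 23.2 / 7.6811 = 3.02

3.02 TM


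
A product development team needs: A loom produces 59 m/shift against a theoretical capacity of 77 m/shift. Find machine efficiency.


Formula: Efficiency% = (Actual output / Theoretical output) * 100
Efficiency% = (59 / 77) * 100
Efficiency% = 0.766234 * 100 = 76.6234% ≈ 76.6%

76.6%


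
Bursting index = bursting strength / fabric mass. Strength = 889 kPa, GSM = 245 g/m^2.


Formula: Bursting Index = Bursting Strength / Fabric GSM
BI = 889 kPa / 245 g/m^2
BI = 3.629 kPa/(g/m^2)

3.629 kPa/(g/m^2)


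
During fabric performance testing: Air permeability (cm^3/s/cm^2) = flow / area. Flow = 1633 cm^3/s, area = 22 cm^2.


Formula: Air Permeability = Airflow / Test Area
AP = 1633 cm^3/s / 22 cm^2
AP = 74.2 cm^3/s/cm^2

74.2 cm^3/s/cm^2


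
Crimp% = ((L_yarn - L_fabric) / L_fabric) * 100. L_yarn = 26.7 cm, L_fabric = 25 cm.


Formula: Crimp% = ((L_yarn - L_fabric) / L_fabric) * 100
Step 1: Extension = 26.7 - 25 = 1.7 cm
Step 2: Crimp% = (1.7 / 25) * 100
Step 3: Crimp% = 0.068 * 100 = 6.8%

6.8%


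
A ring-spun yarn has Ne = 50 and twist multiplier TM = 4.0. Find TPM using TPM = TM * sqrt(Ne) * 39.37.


Formula: TPM = TM * sqrt(Ne) * 39.37
Step 1: sqrt(Ne) = sqrt(50) = 7.0711
Step 2: TM * sqrt(Ne) = 4.0 * 7.0711 = 28.2844
Step 3: TPM = 28.2844 * 39.37 = 1114 twists/m

1114 twists/m


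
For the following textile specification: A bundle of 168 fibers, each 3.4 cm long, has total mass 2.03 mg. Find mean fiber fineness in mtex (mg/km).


Formula: fineness (mtex) = mass (mg) / total length (km) = (mass_mg / total_length_m) * 1000
Step 1: Convert fiber length: 3.4 cm = 0.034 m
Step 2: Total fiber length = 168 * 0.034 = 5.712 m
Step 3: Linear density = 2.03 mg / 5.712 m = 0.3554 mg/m
Step 4: fineness = 0.3554 * 1000 = 355.4 mtex

355.4 mtex


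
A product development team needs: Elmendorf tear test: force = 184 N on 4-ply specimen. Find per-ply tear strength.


Formula: Per-ply strength = Total force / Number of plies
Per-ply = 184 N / 4
Per-ply = 46 N

46 N


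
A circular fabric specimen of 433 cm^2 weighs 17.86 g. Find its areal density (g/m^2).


Formula: GSM = mass_g / area_m2
Step 1: Convert area: 433 cm^2 = 433 / 10000 = 0.0433 m^2
Step 2: GSM = 17.86 g / 0.0433 m^2 = 412.5 g/m^2

412.5 g/m^2


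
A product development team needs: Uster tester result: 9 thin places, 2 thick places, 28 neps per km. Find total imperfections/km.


Formula: Total = thin places + thick places + neps
Total = 9 + 2 + 28
Total = 39 imperfections/km

39 imperfections/km


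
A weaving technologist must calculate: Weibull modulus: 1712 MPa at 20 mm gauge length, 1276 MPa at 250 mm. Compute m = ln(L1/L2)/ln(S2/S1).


Formula: m = ln(L1/L2) / ln(S2/S1)
Step 1: ln(L1/L2) = ln(20/250) = -2.52573
Step 2: S2/S1 = 1276/1712 = 0.74533
Step 3: ln(S2/S1) = ln(0.74533) = -0.29393
Step 4: m = -2.52573 / -0.29393 = 8.59

8.59 (Weibull m)


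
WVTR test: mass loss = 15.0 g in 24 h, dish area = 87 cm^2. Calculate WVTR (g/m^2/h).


Formula: WVTR = mass_loss / (area * time)
Step 1: Convert area: 87 cm^2 = 0.0087 m^2
Step 2: WVTR = 15.0 g / (0.0087 m^2 * 24 h)
Step 3: WVTR = 15.0 / 0.2088 = 71.8 g/m^2/h

71.8 g/m^2/h


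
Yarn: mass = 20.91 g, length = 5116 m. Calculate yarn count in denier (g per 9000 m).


Formula: den = (mass_g / length_m) * 9000
Substituting: den = (20.91 / 5116) * 9000
Intermediate: 20.91 / 5116 = 0.00408718 g/m
den = 0.00408718 * 9000 = 36.8 denier

36.8 denier


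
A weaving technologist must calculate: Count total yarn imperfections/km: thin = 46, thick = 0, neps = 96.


Formula: Total = thin places + thick places + neps
Total = 46 + 0 + 96
Total = 142 imperfections/km

142 imperfections/km


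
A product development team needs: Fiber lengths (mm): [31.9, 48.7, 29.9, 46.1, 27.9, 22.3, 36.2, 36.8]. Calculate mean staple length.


Formula: Mean = sum of lengths / count
Sum = 31.9 + 48.7 + 29.9 + 46.1 + 27.9 + 22.3 + 36.2 + 36.8
Sum = 279.8 mm
Mean = 279.8 / 8 = 34.98 mm

34.98 mm


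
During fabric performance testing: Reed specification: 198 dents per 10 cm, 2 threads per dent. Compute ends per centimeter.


Formula: EPC = (dents per 10 cm * ends per dent) / 10
Step 1: Total ends per 10 cm = 198 * 2 = 396
Step 2: EPC = 396 / 10 = 39.6 ends/cm

39.6 ends/cm


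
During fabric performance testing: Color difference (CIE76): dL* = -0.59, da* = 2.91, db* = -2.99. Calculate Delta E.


Formula: Delta E = sqrt(dL*^2 + da*^2 + db*^2)
Step 1: dL*^2 = (-0.59)^2 = 0.3481
Step 2: da*^2 = 2.91^2 = 8.4681
Step 3: db*^2 = (-2.99)^2 = 8.9401
Step 4: Sum = 0.3481 + 8.4681 + 8.9401 = 17.7563
Step 5: Delta E = sqrt(17.7563) = 4.21

4.21 Delta E


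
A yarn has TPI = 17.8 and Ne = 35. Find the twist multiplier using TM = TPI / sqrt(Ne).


Formula: TM = TPI / sqrt(Ne)
Step 1: sqrt(Ne) = sqrt(35) = 5.9161
Step 2: TM = 17.8 / 5.9161 = 3.01

3.01 TM


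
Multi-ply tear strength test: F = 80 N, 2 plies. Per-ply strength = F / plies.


Formula: Per-ply strength = Total force / Number of plies
Per-ply = 80 N / 2
Per-ply = 40 N

40 N


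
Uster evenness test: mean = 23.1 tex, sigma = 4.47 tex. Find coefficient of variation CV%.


Formula: CV% = (standard deviation / mean) * 100
Step 1: Ratio = 4.47 / 23.1 = 0.193506
Step 2: CV% = 0.193506 * 100 = 19.3506% ≈ 19.4%

19.4%


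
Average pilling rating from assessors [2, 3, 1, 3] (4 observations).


Formula: Mean = sum / count
Sum = 2 + 3 + 1 + 3 = 9
Mean = 9 / 4 = 2.3

2.3


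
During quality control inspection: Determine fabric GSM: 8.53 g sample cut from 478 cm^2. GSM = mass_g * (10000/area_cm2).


Formula: GSM = mass_g / area_m2
Step 1: Convert area: 478 cm^2 = 478 / 10000 = 0.0478 m^2
Step 2: GSM = 8.53 g / 0.0478 m^2 = 178.5 g/m^2

178.5 g/m^2


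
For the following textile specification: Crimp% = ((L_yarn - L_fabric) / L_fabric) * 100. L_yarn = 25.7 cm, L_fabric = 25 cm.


Formula: Crimp% = ((L_yarn - L_fabric) / L_fabric) * 100
Step 1: Extension = 25.7 - 25 = 0.7 cm
Step 2: Crimp% = (0.7 / 25) * 100
Step 3: Crimp% = 0.028 * 100 = 2.8%

2.8%


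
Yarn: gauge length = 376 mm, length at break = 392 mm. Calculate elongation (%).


Formula: Elongation (%) = ((L_break - L0) / L0) * 100
Step 1: Extension = 392 - 376 = 16 mm
Step 2: Elongation = (16 / 376) * 100
Step 3: Elongation = 0.042553 * 100 = 4.2553% ≈ 4.3%

4.3%


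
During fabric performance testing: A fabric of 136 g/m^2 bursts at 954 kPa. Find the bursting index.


Formula: Bursting Index = Bursting Strength / Fabric GSM
BI = 954 kPa / 136 g/m^2
BI = 7.015 kPa/(g/m^2)

7.015 kPa/(g/m^2)


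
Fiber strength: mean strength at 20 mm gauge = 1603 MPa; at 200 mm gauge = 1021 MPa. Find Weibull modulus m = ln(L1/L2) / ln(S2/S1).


Formula: m = ln(L1/L2) / ln(S2/S1)
Step 1: ln(L1/L2) = ln(20/200) = -2.30259
Step 2: S2/S1 = 1021/1603 = 0.63693
Step 3: ln(S2/S1) = ln(0.63693) = -0.45110
Step 4: m = -2.30259 / -0.45110 = 5.10

5.10 (Weibull m)


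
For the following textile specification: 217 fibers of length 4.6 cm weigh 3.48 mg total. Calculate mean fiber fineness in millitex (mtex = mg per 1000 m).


Formula: fineness (mtex) = mass (mg) / total length (km) = (mass_mg / total_length_m) * 1000
Step 1: Convert fiber length: 4.6 cm = 0.046 m
Step 2: Total fiber length = 217 * 0.046 = 9.982 m
Step 3: Linear density = 3.48 mg / 9.982 m = 0.3486 mg/m
Step 4: fineness = 0.3486 * 1000 = 348.6 mtex

348.6 mtex


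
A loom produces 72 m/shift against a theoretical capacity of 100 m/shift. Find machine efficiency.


Formula: Efficiency% = (Actual output / Theoretical output) * 100
Efficiency% = (72 / 100) * 100
Efficiency% = 0.72 * 100 = 72.0%

72.0%


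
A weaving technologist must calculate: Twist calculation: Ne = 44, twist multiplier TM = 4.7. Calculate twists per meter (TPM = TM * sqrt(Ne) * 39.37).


Formula: TPM = TM * sqrt(Ne) * 39.37
Step 1: sqrt(Ne) = sqrt(44) = 6.6332
Step 2: TM * sqrt(Ne) = 4.7 * 6.6332 = 31.176
Step 3: TPM = 31.176 * 39.37 = 1227 twists/m

1227 twists/m


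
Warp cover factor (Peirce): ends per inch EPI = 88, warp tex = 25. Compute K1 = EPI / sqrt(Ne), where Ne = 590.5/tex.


Formula: K1 = EPI / sqrt(Ne), with Ne = 590.5 / tex_warp
Step 1: Ne = 590.5 / 25 = 23.62
Step 2: sqrt(Ne) = sqrt(23.62) = 4.86
Step 3: K1 = 88 / 4.86 = 18.1

18.1


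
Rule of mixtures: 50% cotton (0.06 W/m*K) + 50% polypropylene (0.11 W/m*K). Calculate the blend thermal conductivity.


Formula: Blend property = (fraction_A * property_A) + (fraction_B * property_B)
Step 1: Contribution A = 50/100 * 0.06 W/m*K = 0.03 W/m*K
Step 2: Contribution B = 50/100 * 0.11 W/m*K = 0.055 W/m*K
Step 3: Blend thermal conductivity = 0.03 + 0.055 = 0.085 W/m*K

0.085 W/m*K


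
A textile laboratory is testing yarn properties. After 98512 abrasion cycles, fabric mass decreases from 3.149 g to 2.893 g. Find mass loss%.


Formula: Mass loss% = ((m_before - m_after) / m_before) * 100
Step 1: Mass loss = 3.149 - 2.893 = 0.256 g
Step 2: Ratio = 0.256 / 3.149 = 0.0812956
Step 3: Mass loss% = 0.0812956 * 100 = 8.12956% ≈ 8.13%

8.13%


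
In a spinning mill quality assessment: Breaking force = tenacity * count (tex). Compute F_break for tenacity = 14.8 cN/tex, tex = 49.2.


Formula: Breaking force = Tenacity * Linear density
F = 14.8 cN/tex * 49.2 tex
F = 728.16 cN

728.16 cN


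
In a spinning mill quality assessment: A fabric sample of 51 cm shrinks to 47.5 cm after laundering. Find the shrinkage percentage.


Formula: Shrinkage% = ((L_before - L_after) / L_before) * 100
Step 1: Shrinkage = 51 - 47.5 = 3.5 cm
Step 2: Shrinkage% = (3.5 / 51) * 100
Step 3: Shrinkage% = 0.068627 * 100 = 6.8627% ≈ 6.9%

6.9%


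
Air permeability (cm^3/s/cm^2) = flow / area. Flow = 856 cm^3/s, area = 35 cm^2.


Formula: Air Permeability = Airflow / Test Area
AP = 856 cm^3/s / 35 cm^2
AP = 24.5 cm^3/s/cm^2

24.5 cm^3/s/cm^2


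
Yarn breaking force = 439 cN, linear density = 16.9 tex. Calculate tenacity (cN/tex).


Formula: Tenacity = Breaking force / Linear density
Tenacity = 439 cN / 16.9 tex
Tenacity = 25.98 cN/tex

25.98 cN/tex


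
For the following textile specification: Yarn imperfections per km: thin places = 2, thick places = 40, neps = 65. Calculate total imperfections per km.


Formula: Total = thin places + thick places + neps
Total = 2 + 40 + 65
Total = 107 imperfections/km

107 imperfections/km


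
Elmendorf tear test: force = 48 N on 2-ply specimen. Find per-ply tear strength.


Formula: Per-ply strength = Total force / Number of plies
Per-ply = 48 N / 2
Per-ply = 24 N

24 N


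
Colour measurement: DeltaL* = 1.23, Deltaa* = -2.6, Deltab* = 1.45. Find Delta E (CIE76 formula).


Formula: Delta E = sqrt(dL*^2 + da*^2 + db*^2)
Step 1: dL*^2 = 1.23^2 = 1.5129
Step 2: da*^2 = (-2.6)^2 = 6.76
Step 3: db*^2 = 1.45^2 = 2.1025
Step 4: Sum = 1.5129 + 6.76 + 2.1025 = 10.3754
Step 5: Delta E = sqrt(10.3754) = 3.22

3.22 Delta E


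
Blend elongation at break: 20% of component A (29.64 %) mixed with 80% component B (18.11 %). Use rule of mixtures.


Formula: Blend property = (fraction_A * property_A) + (fraction_B * property_B)
Step 1: Contribution A = 20/100 * 29.64 % = 5.928 %
Step 2: Contribution B = 80/100 * 18.11 % = 14.488 %
Step 3: Blend elongation at break = 5.928 + 14.488 = 20.416 %

20.416 %


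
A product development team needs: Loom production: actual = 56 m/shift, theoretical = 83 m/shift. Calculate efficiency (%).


Formula: Efficiency% = (Actual output / Theoretical output) * 100
Efficiency% = (56 / 83) * 100
Efficiency% = 0.674699 * 100 = 67.4699% ≈ 67.5%

67.5%


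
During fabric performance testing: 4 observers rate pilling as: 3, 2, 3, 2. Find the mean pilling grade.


Formula: Mean = sum / count
Sum = 3 + 2 + 3 + 2 = 10
Mean = 10 / 4 = 2.5

2.5


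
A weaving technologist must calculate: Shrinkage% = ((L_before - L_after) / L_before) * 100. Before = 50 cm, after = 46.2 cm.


Formula: Shrinkage% = ((L_before - L_after) / L_before) * 100
Step 1: Shrinkage = 50 - 46.2 = 3.8 cm
Step 2: Shrinkage% = (3.8 / 50) * 100
Step 3: Shrinkage% = 0.076 * 100 = 7.6%

7.6%


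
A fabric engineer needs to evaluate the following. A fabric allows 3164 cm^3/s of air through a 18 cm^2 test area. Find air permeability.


Formula: Air Permeability = Airflow / Test Area
AP = 3164 cm^3/s / 18 cm^2
AP = 175.8 cm^3/s/cm^2

175.8 cm^3/s/cm^2


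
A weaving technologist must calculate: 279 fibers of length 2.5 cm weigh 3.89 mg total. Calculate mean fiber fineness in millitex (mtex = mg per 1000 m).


Formula: fineness (mtex) = mass (mg) / total length (km) = (mass_mg / total_length_m) * 1000
Step 1: Convert fiber length: 2.5 cm = 0.025 m
Step 2: Total fiber length = 279 * 0.025 = 6.975 m
Step 3: Linear density = 3.89 mg / 6.975 m = 0.5577 mg/m
Step 4: fineness = 0.5577 * 1000 = 557.7 mtex

557.7 mtex


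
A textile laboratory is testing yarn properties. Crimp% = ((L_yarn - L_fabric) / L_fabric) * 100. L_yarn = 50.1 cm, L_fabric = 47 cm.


Formula: Crimp% = ((L_yarn - L_fabric) / L_fabric) * 100
Step 1: Extension = 50.1 - 47 = 3.1 cm
Step 2: Crimp% = (3.1 / 47) * 100
Step 3: Crimp% = 0.065957 * 100 = 6.5957% ≈ 6.6%

6.6%


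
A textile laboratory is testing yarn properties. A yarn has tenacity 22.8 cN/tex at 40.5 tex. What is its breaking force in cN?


Formula: Breaking force = Tenacity * Linear density
F = 22.8 cN/tex * 40.5 tex
F = 923.40 cN

923.40 cN


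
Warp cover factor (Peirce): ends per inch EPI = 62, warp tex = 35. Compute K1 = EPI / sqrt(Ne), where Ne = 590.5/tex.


Formula: K1 = EPI / sqrt(Ne), with Ne = 590.5 / tex_warp
Step 1: Ne = 590.5 / 35 = 16.871
Step 2: sqrt(Ne) = sqrt(16.871) = 4.1074
Step 3: K1 = 62 / 4.1074 = 15.1

15.1


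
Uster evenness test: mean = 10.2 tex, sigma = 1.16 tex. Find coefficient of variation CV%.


Formula: CV% = (standard deviation / mean) * 100
Step 1: Ratio = 1.16 / 10.2 = 0.113725
Step 2: CV% = 0.113725 * 100 = 11.3725% ≈ 11.4%

11.4%


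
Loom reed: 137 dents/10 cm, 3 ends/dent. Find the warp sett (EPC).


Formula: EPC = (dents per 10 cm * ends per dent) / 10
Step 1: Total ends per 10 cm = 137 * 3 = 411
Step 2: EPC = 411 / 10 = 41.1 ends/cm

41.1 ends/cm


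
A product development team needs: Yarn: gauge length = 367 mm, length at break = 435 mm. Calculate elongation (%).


Formula: Elongation (%) = ((L_break - L0) / L0) * 100
Step 1: Extension = 435 - 367 = 68 mm
Step 2: Elongation = (68 / 367) * 100
Step 3: Elongation = 0.185286 * 100 = 18.5286% ≈ 18.5%

18.5%


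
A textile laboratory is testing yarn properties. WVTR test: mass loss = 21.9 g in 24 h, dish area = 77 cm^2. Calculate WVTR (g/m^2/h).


Formula: WVTR = mass_loss / (area * time)
Step 1: Convert area: 77 cm^2 = 0.0077 m^2
Step 2: WVTR = 21.9 g / (0.0077 m^2 * 24 h)
Step 3: WVTR = 21.9 / 0.1848 = 118.5 g/m^2/h

118.5 g/m^2/h


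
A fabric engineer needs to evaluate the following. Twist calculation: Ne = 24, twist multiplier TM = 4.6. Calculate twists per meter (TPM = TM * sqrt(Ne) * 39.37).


Formula: TPM = TM * sqrt(Ne) * 39.37
Step 1: sqrt(Ne) = sqrt(24) = 4.899
Step 2: TM * sqrt(Ne) = 4.6 * 4.899 = 22.5354
Step 3: TPM = 22.5354 * 39.37 = 887 twists/m

887 twists/m


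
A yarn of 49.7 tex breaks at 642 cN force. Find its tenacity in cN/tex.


Formula: Tenacity = Breaking force / Linear density
Tenacity = 642 cN / 49.7 tex
Tenacity = 12.92 cN/tex

12.92 cN/tex


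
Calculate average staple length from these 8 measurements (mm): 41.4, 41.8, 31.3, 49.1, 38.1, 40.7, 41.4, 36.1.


Formula: Mean = sum of lengths / count
Sum = 41.4 + 41.8 + 31.3 + 49.1 + 38.1 + 40.7 + 41.4 + 36.1
Sum = 319.9 mm
Mean = 319.9 / 8 = 39.99 mm

39.99 mm


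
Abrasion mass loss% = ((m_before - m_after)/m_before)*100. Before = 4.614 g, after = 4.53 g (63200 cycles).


Formula: Mass loss% = ((m_before - m_after) / m_before) * 100
Step 1: Mass loss = 4.614 - 4.53 = 0.084 g
Step 2: Ratio = 0.084 / 4.614 = 0.0182055
Step 3: Mass loss% = 0.0182055 * 100 = 1.82055% ≈ 1.82%

1.82%


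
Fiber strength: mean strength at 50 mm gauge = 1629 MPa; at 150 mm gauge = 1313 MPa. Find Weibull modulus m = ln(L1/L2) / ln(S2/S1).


Formula: m = ln(L1/L2) / ln(S2/S1)
Step 1: ln(L1/L2) = ln(50/150) = -1.09861
Step 2: S2/S1 = 1313/1629 = 0.80602
Step 3: ln(S2/S1) = ln(0.80602) = -0.21565
Step 4: m = -1.09861 / -0.21565 = 5.09

5.09 (Weibull m)


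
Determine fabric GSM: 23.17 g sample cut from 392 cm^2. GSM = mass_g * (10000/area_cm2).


Formula: GSM = mass_g / area_m2
Step 1: Convert area: 392 cm^2 = 392 / 10000 = 0.0392 m^2
Step 2: GSM = 23.17 g / 0.0392 m^2 = 591.1 g/m^2

591.1 g/m^2


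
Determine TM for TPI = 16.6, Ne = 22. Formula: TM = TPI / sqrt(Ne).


Formula: TM = TPI / sqrt(Ne)
Step 1: sqrt(Ne) = sqrt(22) = 4.6904
Step 2: TM = 16.6 / 4.6904 = 3.54

3.54 TM


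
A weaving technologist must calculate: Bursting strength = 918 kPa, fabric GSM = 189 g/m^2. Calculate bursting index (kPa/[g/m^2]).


Formula: Bursting Index = Bursting Strength / Fabric GSM
BI = 918 kPa / 189 g/m^2
BI = 4.857 kPa/(g/m^2)

4.857 kPa/(g/m^2)


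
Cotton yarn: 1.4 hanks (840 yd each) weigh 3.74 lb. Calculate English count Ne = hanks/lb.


Formula: Ne = hanks / mass_lb
Substituting: Ne = 1.4 / 3.74
Ne = 0.4

0.4 Ne


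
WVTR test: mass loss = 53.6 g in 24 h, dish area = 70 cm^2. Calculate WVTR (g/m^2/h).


Formula: WVTR = mass_loss / (area * time)
Step 1: Convert area: 70 cm^2 = 0.007 m^2
Step 2: WVTR = 53.6 g / (0.007 m^2 * 24 h)
Step 3: WVTR = 53.6 / 0.168 = 319.0 g/m^2/h

319.0 g/m^2/h


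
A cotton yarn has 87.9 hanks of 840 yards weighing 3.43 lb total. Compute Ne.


Formula: Ne = hanks / mass_lb
Substituting: Ne = 87.9 / 3.43
Ne = 25.6

25.6 Ne


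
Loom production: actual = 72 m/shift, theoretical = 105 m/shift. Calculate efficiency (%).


Formula: Efficiency% = (Actual output / Theoretical output) * 100
Efficiency% = (72 / 105) * 100
Efficiency% = 0.685714 * 100 = 68.5714% ≈ 68.6%

68.6%


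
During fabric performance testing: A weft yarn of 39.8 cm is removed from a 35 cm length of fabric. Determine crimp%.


Formula: Crimp% = ((L_yarn - L_fabric) / L_fabric) * 100
Step 1: Extension = 39.8 - 35 = 4.8 cm
Step 2: Crimp% = (4.8 / 35) * 100
Step 3: Crimp% = 0.137143 * 100 = 13.7143% ≈ 13.7%

13.7%


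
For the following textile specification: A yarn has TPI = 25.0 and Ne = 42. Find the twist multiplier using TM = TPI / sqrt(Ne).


Formula: TM = TPI / sqrt(Ne)
Step 1: sqrt(Ne) = sqrt(42) = 6.4807
Step 2: TM = 25.0 / 6.4807 = 3.86

3.86 TM


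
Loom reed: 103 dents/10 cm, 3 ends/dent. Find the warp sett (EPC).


Formula: EPC = (dents per 10 cm * ends per dent) / 10
Step 1: Total ends per 10 cm = 103 * 3 = 309
Step 2: EPC = 309 / 10 = 30.9 ends/cm

30.9 ends/cm


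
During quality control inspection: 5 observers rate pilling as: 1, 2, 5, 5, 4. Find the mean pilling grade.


Formula: Mean = sum / count
Sum = 1 + 2 + 5 + 5 + 4 = 17
Mean = 17 / 5 = 3.4

3.4


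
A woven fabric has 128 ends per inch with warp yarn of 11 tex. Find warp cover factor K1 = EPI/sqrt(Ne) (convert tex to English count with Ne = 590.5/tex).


Formula: K1 = EPI / sqrt(Ne), with Ne = 590.5 / tex_warp
Step 1: Ne = 590.5 / 11 = 53.682
Step 2: sqrt(Ne) = sqrt(53.682) = 7.3268
Step 3: K1 = 128 / 7.3268 = 17.5

17.5


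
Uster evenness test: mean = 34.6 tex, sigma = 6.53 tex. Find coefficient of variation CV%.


Formula: CV% = (standard deviation / mean) * 100
Step 1: Ratio = 6.53 / 34.6 = 0.188728
Step 2: CV% = 0.188728 * 100 = 18.8728% ≈ 18.9%

18.9%


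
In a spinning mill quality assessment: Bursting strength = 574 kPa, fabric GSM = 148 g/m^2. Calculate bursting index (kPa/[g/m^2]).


Formula: Bursting Index = Bursting Strength / Fabric GSM
BI = 574 kPa / 148 g/m^2
BI = 3.878 kPa/(g/m^2)

3.878 kPa/(g/m^2)


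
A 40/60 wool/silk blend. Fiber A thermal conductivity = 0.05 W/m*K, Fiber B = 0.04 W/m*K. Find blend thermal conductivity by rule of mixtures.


Formula: Blend property = (fraction_A * property_A) + (fraction_B * property_B)
Step 1: Contribution A = 40/100 * 0.05 W/m*K = 0.02 W/m*K
Step 2: Contribution B = 60/100 * 0.04 W/m*K = 0.024 W/m*K
Step 3: Blend thermal conductivity = 0.02 + 0.024 = 0.044 W/m*K

0.044 W/m*K


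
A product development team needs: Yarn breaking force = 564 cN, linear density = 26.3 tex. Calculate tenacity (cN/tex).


Formula: Tenacity = Breaking force / Linear density
Tenacity = 564 cN / 26.3 tex
Tenacity = 21.44 cN/tex

21.44 cN/tex


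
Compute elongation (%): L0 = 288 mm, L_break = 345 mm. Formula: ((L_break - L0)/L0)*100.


Formula: Elongation (%) = ((L_break - L0) / L0) * 100
Step 1: Extension = 345 - 288 = 57 mm
Step 2: Elongation = (57 / 288) * 100
Step 3: Elongation = 0.197917 * 100 = 19.7917% ≈ 19.8%

19.8%


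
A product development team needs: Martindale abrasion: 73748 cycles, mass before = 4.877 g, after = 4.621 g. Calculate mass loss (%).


Formula: Mass loss% = ((m_before - m_after) / m_before) * 100
Step 1: Mass loss = 4.877 - 4.621 = 0.256 g
Step 2: Ratio = 0.256 / 4.877 = 0.0524913
Step 3: Mass loss% = 0.0524913 * 100 = 5.24913% ≈ 5.25%

5.25%


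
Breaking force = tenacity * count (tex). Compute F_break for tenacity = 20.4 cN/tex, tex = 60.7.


Formula: Breaking force = Tenacity * Linear density
F = 20.4 cN/tex * 60.7 tex
F = 1238.28 cN

1238.28 cN


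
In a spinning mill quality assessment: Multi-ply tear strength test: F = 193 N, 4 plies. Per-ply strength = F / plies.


Formula: Per-ply strength = Total force / Number of plies
Per-ply = 193 N / 4
Per-ply = 48.25 N

48.25 N


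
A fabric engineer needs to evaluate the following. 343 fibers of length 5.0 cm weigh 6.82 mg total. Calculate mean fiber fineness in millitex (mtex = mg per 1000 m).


Formula: fineness (mtex) = mass (mg) / total length (km) = (mass_mg / total_length_m) * 1000
Step 1: Convert fiber length: 5.0 cm = 0.05 m
Step 2: Total fiber length = 343 * 0.05 = 17.15 m
Step 3: Linear density = 6.82 mg / 17.15 m = 0.3977 mg/m
Step 4: fineness = 0.3977 * 1000 = 397.7 mtex

397.7 mtex


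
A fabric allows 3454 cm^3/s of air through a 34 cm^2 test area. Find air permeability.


Formula: Air Permeability = Airflow / Test Area
AP = 3454 cm^3/s / 34 cm^2
AP = 101.6 cm^3/s/cm^2

101.6 cm^3/s/cm^2


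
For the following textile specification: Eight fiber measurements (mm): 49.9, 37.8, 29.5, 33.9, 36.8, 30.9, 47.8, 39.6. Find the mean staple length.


Formula: Mean = sum of lengths / count
Sum = 49.9 + 37.8 + 29.5 + 33.9 + 36.8 + 30.9 + 47.8 + 39.6
Sum = 306.2 mm
Mean = 306.2 / 8 = 38.28 mm

38.28 mm


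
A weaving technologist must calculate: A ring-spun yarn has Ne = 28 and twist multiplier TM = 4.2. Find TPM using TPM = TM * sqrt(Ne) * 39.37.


Formula: TPM = TM * sqrt(Ne) * 39.37
Step 1: sqrt(Ne) = sqrt(28) = 5.2915
Step 2: TM * sqrt(Ne) = 4.2 * 5.2915 = 22.2243
Step 3: TPM = 22.2243 * 39.37 = 875 twists/m

875 twists/m


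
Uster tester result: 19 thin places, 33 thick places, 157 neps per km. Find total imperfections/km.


Formula: Total = thin places + thick places + neps
Total = 19 + 33 + 157
Total = 209 imperfections/km

209 imperfections/km
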